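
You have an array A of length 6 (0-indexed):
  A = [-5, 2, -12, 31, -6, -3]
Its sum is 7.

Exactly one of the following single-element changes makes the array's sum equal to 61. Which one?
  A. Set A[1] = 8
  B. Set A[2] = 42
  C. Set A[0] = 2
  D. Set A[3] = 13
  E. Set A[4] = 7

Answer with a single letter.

Option A: A[1] 2->8, delta=6, new_sum=7+(6)=13
Option B: A[2] -12->42, delta=54, new_sum=7+(54)=61 <-- matches target
Option C: A[0] -5->2, delta=7, new_sum=7+(7)=14
Option D: A[3] 31->13, delta=-18, new_sum=7+(-18)=-11
Option E: A[4] -6->7, delta=13, new_sum=7+(13)=20

Answer: B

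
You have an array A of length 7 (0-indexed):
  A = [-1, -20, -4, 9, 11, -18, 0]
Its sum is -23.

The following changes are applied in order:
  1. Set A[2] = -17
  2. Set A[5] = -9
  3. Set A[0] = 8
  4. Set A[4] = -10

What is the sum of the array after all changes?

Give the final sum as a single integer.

Initial sum: -23
Change 1: A[2] -4 -> -17, delta = -13, sum = -36
Change 2: A[5] -18 -> -9, delta = 9, sum = -27
Change 3: A[0] -1 -> 8, delta = 9, sum = -18
Change 4: A[4] 11 -> -10, delta = -21, sum = -39

Answer: -39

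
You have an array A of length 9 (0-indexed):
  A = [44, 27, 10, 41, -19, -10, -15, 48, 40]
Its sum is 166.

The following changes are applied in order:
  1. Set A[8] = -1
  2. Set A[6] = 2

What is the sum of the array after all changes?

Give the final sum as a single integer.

Answer: 142

Derivation:
Initial sum: 166
Change 1: A[8] 40 -> -1, delta = -41, sum = 125
Change 2: A[6] -15 -> 2, delta = 17, sum = 142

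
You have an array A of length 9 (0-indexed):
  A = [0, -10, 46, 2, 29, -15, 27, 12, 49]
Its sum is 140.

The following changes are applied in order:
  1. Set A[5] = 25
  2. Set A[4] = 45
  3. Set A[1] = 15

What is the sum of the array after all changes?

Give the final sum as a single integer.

Initial sum: 140
Change 1: A[5] -15 -> 25, delta = 40, sum = 180
Change 2: A[4] 29 -> 45, delta = 16, sum = 196
Change 3: A[1] -10 -> 15, delta = 25, sum = 221

Answer: 221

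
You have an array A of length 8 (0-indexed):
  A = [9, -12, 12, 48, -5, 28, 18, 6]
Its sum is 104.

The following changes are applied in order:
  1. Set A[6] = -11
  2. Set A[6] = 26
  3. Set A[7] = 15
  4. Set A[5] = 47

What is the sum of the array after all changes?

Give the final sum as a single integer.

Answer: 140

Derivation:
Initial sum: 104
Change 1: A[6] 18 -> -11, delta = -29, sum = 75
Change 2: A[6] -11 -> 26, delta = 37, sum = 112
Change 3: A[7] 6 -> 15, delta = 9, sum = 121
Change 4: A[5] 28 -> 47, delta = 19, sum = 140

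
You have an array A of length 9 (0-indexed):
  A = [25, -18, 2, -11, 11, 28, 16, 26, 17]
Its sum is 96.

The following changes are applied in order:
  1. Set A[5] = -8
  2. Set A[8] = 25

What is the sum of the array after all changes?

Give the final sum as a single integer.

Answer: 68

Derivation:
Initial sum: 96
Change 1: A[5] 28 -> -8, delta = -36, sum = 60
Change 2: A[8] 17 -> 25, delta = 8, sum = 68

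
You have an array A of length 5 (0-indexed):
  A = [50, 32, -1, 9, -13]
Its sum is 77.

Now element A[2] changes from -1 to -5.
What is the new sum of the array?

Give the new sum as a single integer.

Answer: 73

Derivation:
Old value at index 2: -1
New value at index 2: -5
Delta = -5 - -1 = -4
New sum = old_sum + delta = 77 + (-4) = 73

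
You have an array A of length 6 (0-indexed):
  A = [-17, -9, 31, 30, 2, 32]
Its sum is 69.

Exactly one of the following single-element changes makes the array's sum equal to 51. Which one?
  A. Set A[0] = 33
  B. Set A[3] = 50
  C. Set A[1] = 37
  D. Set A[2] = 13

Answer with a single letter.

Answer: D

Derivation:
Option A: A[0] -17->33, delta=50, new_sum=69+(50)=119
Option B: A[3] 30->50, delta=20, new_sum=69+(20)=89
Option C: A[1] -9->37, delta=46, new_sum=69+(46)=115
Option D: A[2] 31->13, delta=-18, new_sum=69+(-18)=51 <-- matches target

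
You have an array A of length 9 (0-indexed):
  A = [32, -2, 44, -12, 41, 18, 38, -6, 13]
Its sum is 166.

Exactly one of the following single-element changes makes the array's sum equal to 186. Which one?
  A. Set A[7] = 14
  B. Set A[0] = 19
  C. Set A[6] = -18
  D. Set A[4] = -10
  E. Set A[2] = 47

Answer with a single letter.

Option A: A[7] -6->14, delta=20, new_sum=166+(20)=186 <-- matches target
Option B: A[0] 32->19, delta=-13, new_sum=166+(-13)=153
Option C: A[6] 38->-18, delta=-56, new_sum=166+(-56)=110
Option D: A[4] 41->-10, delta=-51, new_sum=166+(-51)=115
Option E: A[2] 44->47, delta=3, new_sum=166+(3)=169

Answer: A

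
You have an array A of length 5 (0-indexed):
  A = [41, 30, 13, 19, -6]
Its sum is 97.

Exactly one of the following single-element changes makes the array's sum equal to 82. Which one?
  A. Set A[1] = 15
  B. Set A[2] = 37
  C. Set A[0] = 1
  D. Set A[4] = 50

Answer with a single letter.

Option A: A[1] 30->15, delta=-15, new_sum=97+(-15)=82 <-- matches target
Option B: A[2] 13->37, delta=24, new_sum=97+(24)=121
Option C: A[0] 41->1, delta=-40, new_sum=97+(-40)=57
Option D: A[4] -6->50, delta=56, new_sum=97+(56)=153

Answer: A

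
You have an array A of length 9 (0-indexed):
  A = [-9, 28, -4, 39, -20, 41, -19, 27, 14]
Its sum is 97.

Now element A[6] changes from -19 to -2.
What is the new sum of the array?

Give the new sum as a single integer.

Answer: 114

Derivation:
Old value at index 6: -19
New value at index 6: -2
Delta = -2 - -19 = 17
New sum = old_sum + delta = 97 + (17) = 114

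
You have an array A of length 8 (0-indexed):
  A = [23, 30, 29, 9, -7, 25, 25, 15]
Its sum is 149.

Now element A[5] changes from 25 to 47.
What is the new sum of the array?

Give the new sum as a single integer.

Old value at index 5: 25
New value at index 5: 47
Delta = 47 - 25 = 22
New sum = old_sum + delta = 149 + (22) = 171

Answer: 171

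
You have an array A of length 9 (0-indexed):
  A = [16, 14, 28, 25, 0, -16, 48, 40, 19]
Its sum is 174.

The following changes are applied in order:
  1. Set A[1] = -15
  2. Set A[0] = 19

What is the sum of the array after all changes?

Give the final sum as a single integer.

Answer: 148

Derivation:
Initial sum: 174
Change 1: A[1] 14 -> -15, delta = -29, sum = 145
Change 2: A[0] 16 -> 19, delta = 3, sum = 148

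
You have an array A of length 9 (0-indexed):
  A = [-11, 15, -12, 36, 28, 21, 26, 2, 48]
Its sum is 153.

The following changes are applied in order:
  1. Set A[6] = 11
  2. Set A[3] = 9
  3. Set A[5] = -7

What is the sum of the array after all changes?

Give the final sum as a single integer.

Initial sum: 153
Change 1: A[6] 26 -> 11, delta = -15, sum = 138
Change 2: A[3] 36 -> 9, delta = -27, sum = 111
Change 3: A[5] 21 -> -7, delta = -28, sum = 83

Answer: 83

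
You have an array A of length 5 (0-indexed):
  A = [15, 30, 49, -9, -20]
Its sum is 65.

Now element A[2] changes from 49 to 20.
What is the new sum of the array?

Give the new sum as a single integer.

Old value at index 2: 49
New value at index 2: 20
Delta = 20 - 49 = -29
New sum = old_sum + delta = 65 + (-29) = 36

Answer: 36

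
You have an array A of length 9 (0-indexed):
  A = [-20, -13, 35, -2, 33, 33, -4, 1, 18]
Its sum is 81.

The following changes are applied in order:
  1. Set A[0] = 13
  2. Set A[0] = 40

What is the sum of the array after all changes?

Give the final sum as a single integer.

Initial sum: 81
Change 1: A[0] -20 -> 13, delta = 33, sum = 114
Change 2: A[0] 13 -> 40, delta = 27, sum = 141

Answer: 141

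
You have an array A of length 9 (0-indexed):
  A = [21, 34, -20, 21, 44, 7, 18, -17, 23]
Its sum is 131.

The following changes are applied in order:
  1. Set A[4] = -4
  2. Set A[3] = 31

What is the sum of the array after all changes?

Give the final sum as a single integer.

Answer: 93

Derivation:
Initial sum: 131
Change 1: A[4] 44 -> -4, delta = -48, sum = 83
Change 2: A[3] 21 -> 31, delta = 10, sum = 93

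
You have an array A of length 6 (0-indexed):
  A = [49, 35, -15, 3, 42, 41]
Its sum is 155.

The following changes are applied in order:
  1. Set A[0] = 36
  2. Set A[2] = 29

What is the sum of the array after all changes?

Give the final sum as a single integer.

Initial sum: 155
Change 1: A[0] 49 -> 36, delta = -13, sum = 142
Change 2: A[2] -15 -> 29, delta = 44, sum = 186

Answer: 186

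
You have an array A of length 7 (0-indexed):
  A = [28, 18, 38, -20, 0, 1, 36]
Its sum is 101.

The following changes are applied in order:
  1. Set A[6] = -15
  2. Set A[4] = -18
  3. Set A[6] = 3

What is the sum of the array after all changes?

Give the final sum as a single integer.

Initial sum: 101
Change 1: A[6] 36 -> -15, delta = -51, sum = 50
Change 2: A[4] 0 -> -18, delta = -18, sum = 32
Change 3: A[6] -15 -> 3, delta = 18, sum = 50

Answer: 50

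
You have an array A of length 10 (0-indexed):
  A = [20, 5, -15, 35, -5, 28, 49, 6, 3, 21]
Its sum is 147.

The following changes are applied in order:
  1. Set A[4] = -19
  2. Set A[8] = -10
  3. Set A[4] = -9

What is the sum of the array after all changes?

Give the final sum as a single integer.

Initial sum: 147
Change 1: A[4] -5 -> -19, delta = -14, sum = 133
Change 2: A[8] 3 -> -10, delta = -13, sum = 120
Change 3: A[4] -19 -> -9, delta = 10, sum = 130

Answer: 130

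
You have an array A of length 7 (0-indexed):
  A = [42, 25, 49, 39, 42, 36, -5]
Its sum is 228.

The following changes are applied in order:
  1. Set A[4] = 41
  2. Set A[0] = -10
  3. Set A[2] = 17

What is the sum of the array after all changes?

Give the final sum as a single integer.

Answer: 143

Derivation:
Initial sum: 228
Change 1: A[4] 42 -> 41, delta = -1, sum = 227
Change 2: A[0] 42 -> -10, delta = -52, sum = 175
Change 3: A[2] 49 -> 17, delta = -32, sum = 143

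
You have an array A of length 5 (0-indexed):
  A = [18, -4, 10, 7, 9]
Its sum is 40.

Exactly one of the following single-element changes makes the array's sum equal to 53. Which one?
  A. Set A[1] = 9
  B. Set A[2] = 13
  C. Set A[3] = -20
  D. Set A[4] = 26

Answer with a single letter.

Answer: A

Derivation:
Option A: A[1] -4->9, delta=13, new_sum=40+(13)=53 <-- matches target
Option B: A[2] 10->13, delta=3, new_sum=40+(3)=43
Option C: A[3] 7->-20, delta=-27, new_sum=40+(-27)=13
Option D: A[4] 9->26, delta=17, new_sum=40+(17)=57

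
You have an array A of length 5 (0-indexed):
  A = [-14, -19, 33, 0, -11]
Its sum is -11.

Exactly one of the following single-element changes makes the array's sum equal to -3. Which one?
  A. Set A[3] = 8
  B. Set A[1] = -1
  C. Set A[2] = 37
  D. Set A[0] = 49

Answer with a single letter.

Option A: A[3] 0->8, delta=8, new_sum=-11+(8)=-3 <-- matches target
Option B: A[1] -19->-1, delta=18, new_sum=-11+(18)=7
Option C: A[2] 33->37, delta=4, new_sum=-11+(4)=-7
Option D: A[0] -14->49, delta=63, new_sum=-11+(63)=52

Answer: A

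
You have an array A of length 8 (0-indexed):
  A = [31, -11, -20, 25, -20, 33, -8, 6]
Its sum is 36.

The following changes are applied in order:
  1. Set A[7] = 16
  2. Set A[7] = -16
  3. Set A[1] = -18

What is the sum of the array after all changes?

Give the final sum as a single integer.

Answer: 7

Derivation:
Initial sum: 36
Change 1: A[7] 6 -> 16, delta = 10, sum = 46
Change 2: A[7] 16 -> -16, delta = -32, sum = 14
Change 3: A[1] -11 -> -18, delta = -7, sum = 7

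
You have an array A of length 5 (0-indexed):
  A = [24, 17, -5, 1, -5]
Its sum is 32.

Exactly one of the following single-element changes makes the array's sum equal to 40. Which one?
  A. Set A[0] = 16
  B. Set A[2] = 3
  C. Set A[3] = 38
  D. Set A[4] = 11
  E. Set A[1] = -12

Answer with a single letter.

Option A: A[0] 24->16, delta=-8, new_sum=32+(-8)=24
Option B: A[2] -5->3, delta=8, new_sum=32+(8)=40 <-- matches target
Option C: A[3] 1->38, delta=37, new_sum=32+(37)=69
Option D: A[4] -5->11, delta=16, new_sum=32+(16)=48
Option E: A[1] 17->-12, delta=-29, new_sum=32+(-29)=3

Answer: B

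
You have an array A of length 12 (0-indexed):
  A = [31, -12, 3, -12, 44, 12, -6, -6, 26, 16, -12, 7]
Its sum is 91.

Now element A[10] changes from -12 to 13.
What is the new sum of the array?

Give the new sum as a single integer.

Old value at index 10: -12
New value at index 10: 13
Delta = 13 - -12 = 25
New sum = old_sum + delta = 91 + (25) = 116

Answer: 116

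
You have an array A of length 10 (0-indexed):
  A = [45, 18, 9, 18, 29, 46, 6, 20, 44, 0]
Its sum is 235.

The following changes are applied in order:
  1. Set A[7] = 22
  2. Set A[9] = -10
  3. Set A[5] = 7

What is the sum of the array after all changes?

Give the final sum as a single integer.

Answer: 188

Derivation:
Initial sum: 235
Change 1: A[7] 20 -> 22, delta = 2, sum = 237
Change 2: A[9] 0 -> -10, delta = -10, sum = 227
Change 3: A[5] 46 -> 7, delta = -39, sum = 188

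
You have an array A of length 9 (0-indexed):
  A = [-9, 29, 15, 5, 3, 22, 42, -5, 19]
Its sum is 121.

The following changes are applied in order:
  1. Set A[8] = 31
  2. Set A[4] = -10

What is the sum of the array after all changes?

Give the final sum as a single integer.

Answer: 120

Derivation:
Initial sum: 121
Change 1: A[8] 19 -> 31, delta = 12, sum = 133
Change 2: A[4] 3 -> -10, delta = -13, sum = 120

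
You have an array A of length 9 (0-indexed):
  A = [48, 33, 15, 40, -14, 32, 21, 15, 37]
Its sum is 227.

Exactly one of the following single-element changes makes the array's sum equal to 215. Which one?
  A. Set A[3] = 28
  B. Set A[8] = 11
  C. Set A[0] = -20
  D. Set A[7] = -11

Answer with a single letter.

Option A: A[3] 40->28, delta=-12, new_sum=227+(-12)=215 <-- matches target
Option B: A[8] 37->11, delta=-26, new_sum=227+(-26)=201
Option C: A[0] 48->-20, delta=-68, new_sum=227+(-68)=159
Option D: A[7] 15->-11, delta=-26, new_sum=227+(-26)=201

Answer: A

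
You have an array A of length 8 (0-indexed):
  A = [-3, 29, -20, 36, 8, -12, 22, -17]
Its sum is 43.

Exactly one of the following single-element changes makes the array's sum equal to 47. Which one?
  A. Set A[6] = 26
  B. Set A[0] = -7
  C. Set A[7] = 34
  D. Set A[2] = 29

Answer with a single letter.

Answer: A

Derivation:
Option A: A[6] 22->26, delta=4, new_sum=43+(4)=47 <-- matches target
Option B: A[0] -3->-7, delta=-4, new_sum=43+(-4)=39
Option C: A[7] -17->34, delta=51, new_sum=43+(51)=94
Option D: A[2] -20->29, delta=49, new_sum=43+(49)=92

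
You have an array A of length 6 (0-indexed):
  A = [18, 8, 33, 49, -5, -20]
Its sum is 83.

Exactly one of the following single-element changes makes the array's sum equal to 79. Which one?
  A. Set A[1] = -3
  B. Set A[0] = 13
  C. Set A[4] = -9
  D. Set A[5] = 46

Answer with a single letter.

Option A: A[1] 8->-3, delta=-11, new_sum=83+(-11)=72
Option B: A[0] 18->13, delta=-5, new_sum=83+(-5)=78
Option C: A[4] -5->-9, delta=-4, new_sum=83+(-4)=79 <-- matches target
Option D: A[5] -20->46, delta=66, new_sum=83+(66)=149

Answer: C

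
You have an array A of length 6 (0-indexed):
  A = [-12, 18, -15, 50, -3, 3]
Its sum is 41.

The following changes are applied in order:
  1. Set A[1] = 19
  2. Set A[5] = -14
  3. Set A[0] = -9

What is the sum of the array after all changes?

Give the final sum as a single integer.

Answer: 28

Derivation:
Initial sum: 41
Change 1: A[1] 18 -> 19, delta = 1, sum = 42
Change 2: A[5] 3 -> -14, delta = -17, sum = 25
Change 3: A[0] -12 -> -9, delta = 3, sum = 28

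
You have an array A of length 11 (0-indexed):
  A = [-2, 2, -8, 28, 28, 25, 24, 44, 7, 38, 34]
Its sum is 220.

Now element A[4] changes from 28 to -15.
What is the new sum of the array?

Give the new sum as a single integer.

Old value at index 4: 28
New value at index 4: -15
Delta = -15 - 28 = -43
New sum = old_sum + delta = 220 + (-43) = 177

Answer: 177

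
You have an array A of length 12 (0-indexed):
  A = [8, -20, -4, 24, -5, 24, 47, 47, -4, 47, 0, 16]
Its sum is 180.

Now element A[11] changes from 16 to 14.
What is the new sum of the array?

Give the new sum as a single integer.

Old value at index 11: 16
New value at index 11: 14
Delta = 14 - 16 = -2
New sum = old_sum + delta = 180 + (-2) = 178

Answer: 178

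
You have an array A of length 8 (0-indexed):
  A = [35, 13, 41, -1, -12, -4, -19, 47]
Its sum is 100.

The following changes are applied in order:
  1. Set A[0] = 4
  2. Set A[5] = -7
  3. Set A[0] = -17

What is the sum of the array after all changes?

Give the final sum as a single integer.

Answer: 45

Derivation:
Initial sum: 100
Change 1: A[0] 35 -> 4, delta = -31, sum = 69
Change 2: A[5] -4 -> -7, delta = -3, sum = 66
Change 3: A[0] 4 -> -17, delta = -21, sum = 45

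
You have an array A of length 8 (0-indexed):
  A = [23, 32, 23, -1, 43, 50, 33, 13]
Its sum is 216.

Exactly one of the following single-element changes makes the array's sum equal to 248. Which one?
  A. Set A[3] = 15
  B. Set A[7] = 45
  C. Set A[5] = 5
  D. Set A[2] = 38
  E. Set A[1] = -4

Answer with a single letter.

Answer: B

Derivation:
Option A: A[3] -1->15, delta=16, new_sum=216+(16)=232
Option B: A[7] 13->45, delta=32, new_sum=216+(32)=248 <-- matches target
Option C: A[5] 50->5, delta=-45, new_sum=216+(-45)=171
Option D: A[2] 23->38, delta=15, new_sum=216+(15)=231
Option E: A[1] 32->-4, delta=-36, new_sum=216+(-36)=180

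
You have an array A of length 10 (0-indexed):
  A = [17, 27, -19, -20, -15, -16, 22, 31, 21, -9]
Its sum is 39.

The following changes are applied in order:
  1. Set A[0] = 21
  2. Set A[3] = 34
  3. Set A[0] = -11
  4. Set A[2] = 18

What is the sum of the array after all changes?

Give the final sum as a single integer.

Answer: 102

Derivation:
Initial sum: 39
Change 1: A[0] 17 -> 21, delta = 4, sum = 43
Change 2: A[3] -20 -> 34, delta = 54, sum = 97
Change 3: A[0] 21 -> -11, delta = -32, sum = 65
Change 4: A[2] -19 -> 18, delta = 37, sum = 102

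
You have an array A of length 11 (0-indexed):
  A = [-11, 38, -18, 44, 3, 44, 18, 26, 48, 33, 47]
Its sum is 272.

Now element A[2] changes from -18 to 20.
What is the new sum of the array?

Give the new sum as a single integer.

Old value at index 2: -18
New value at index 2: 20
Delta = 20 - -18 = 38
New sum = old_sum + delta = 272 + (38) = 310

Answer: 310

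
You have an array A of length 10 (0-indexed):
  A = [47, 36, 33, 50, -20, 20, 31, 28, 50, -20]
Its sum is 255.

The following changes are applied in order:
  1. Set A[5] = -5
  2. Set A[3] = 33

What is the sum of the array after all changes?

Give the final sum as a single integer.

Answer: 213

Derivation:
Initial sum: 255
Change 1: A[5] 20 -> -5, delta = -25, sum = 230
Change 2: A[3] 50 -> 33, delta = -17, sum = 213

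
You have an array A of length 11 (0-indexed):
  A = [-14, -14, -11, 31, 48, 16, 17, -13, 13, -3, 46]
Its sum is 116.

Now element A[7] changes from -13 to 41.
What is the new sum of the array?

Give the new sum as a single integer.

Old value at index 7: -13
New value at index 7: 41
Delta = 41 - -13 = 54
New sum = old_sum + delta = 116 + (54) = 170

Answer: 170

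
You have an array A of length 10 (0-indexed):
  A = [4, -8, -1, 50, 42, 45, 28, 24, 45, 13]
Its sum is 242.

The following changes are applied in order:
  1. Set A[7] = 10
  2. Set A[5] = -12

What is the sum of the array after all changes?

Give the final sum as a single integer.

Answer: 171

Derivation:
Initial sum: 242
Change 1: A[7] 24 -> 10, delta = -14, sum = 228
Change 2: A[5] 45 -> -12, delta = -57, sum = 171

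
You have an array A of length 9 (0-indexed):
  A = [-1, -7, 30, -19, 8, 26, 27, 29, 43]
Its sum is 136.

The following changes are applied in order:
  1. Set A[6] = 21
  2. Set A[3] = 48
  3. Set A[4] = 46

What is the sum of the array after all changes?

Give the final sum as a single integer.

Initial sum: 136
Change 1: A[6] 27 -> 21, delta = -6, sum = 130
Change 2: A[3] -19 -> 48, delta = 67, sum = 197
Change 3: A[4] 8 -> 46, delta = 38, sum = 235

Answer: 235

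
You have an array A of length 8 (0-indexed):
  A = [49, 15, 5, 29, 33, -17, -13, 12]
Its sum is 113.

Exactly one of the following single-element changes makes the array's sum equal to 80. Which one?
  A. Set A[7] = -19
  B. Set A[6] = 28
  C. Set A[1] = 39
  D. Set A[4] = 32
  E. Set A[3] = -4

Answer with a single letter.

Answer: E

Derivation:
Option A: A[7] 12->-19, delta=-31, new_sum=113+(-31)=82
Option B: A[6] -13->28, delta=41, new_sum=113+(41)=154
Option C: A[1] 15->39, delta=24, new_sum=113+(24)=137
Option D: A[4] 33->32, delta=-1, new_sum=113+(-1)=112
Option E: A[3] 29->-4, delta=-33, new_sum=113+(-33)=80 <-- matches target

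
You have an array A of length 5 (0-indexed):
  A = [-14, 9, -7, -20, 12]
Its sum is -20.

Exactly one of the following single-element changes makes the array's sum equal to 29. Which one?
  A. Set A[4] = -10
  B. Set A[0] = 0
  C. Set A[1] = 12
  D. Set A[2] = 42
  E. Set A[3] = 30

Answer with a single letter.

Option A: A[4] 12->-10, delta=-22, new_sum=-20+(-22)=-42
Option B: A[0] -14->0, delta=14, new_sum=-20+(14)=-6
Option C: A[1] 9->12, delta=3, new_sum=-20+(3)=-17
Option D: A[2] -7->42, delta=49, new_sum=-20+(49)=29 <-- matches target
Option E: A[3] -20->30, delta=50, new_sum=-20+(50)=30

Answer: D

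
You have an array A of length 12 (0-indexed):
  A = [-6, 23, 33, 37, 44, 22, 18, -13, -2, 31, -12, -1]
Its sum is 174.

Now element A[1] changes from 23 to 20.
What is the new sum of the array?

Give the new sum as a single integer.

Answer: 171

Derivation:
Old value at index 1: 23
New value at index 1: 20
Delta = 20 - 23 = -3
New sum = old_sum + delta = 174 + (-3) = 171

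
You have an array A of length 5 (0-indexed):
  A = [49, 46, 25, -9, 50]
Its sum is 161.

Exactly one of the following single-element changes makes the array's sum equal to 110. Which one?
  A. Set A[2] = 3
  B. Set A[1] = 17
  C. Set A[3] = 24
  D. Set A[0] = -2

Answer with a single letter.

Option A: A[2] 25->3, delta=-22, new_sum=161+(-22)=139
Option B: A[1] 46->17, delta=-29, new_sum=161+(-29)=132
Option C: A[3] -9->24, delta=33, new_sum=161+(33)=194
Option D: A[0] 49->-2, delta=-51, new_sum=161+(-51)=110 <-- matches target

Answer: D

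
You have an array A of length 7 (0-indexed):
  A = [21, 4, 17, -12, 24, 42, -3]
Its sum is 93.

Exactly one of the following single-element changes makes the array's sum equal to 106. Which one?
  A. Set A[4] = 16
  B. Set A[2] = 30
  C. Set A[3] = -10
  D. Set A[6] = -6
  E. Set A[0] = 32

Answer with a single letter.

Answer: B

Derivation:
Option A: A[4] 24->16, delta=-8, new_sum=93+(-8)=85
Option B: A[2] 17->30, delta=13, new_sum=93+(13)=106 <-- matches target
Option C: A[3] -12->-10, delta=2, new_sum=93+(2)=95
Option D: A[6] -3->-6, delta=-3, new_sum=93+(-3)=90
Option E: A[0] 21->32, delta=11, new_sum=93+(11)=104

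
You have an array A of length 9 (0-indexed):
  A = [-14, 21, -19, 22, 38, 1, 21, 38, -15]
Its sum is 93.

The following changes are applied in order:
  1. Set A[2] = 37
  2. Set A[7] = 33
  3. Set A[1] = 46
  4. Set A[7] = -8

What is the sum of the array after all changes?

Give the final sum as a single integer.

Initial sum: 93
Change 1: A[2] -19 -> 37, delta = 56, sum = 149
Change 2: A[7] 38 -> 33, delta = -5, sum = 144
Change 3: A[1] 21 -> 46, delta = 25, sum = 169
Change 4: A[7] 33 -> -8, delta = -41, sum = 128

Answer: 128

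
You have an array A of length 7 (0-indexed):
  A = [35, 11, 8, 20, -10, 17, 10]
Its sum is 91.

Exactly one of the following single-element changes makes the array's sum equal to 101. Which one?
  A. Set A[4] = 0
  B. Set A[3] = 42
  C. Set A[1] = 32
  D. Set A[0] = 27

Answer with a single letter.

Answer: A

Derivation:
Option A: A[4] -10->0, delta=10, new_sum=91+(10)=101 <-- matches target
Option B: A[3] 20->42, delta=22, new_sum=91+(22)=113
Option C: A[1] 11->32, delta=21, new_sum=91+(21)=112
Option D: A[0] 35->27, delta=-8, new_sum=91+(-8)=83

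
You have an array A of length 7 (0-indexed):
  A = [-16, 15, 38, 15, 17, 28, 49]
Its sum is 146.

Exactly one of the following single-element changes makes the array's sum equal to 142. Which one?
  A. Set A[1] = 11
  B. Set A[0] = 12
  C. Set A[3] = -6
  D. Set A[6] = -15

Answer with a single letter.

Answer: A

Derivation:
Option A: A[1] 15->11, delta=-4, new_sum=146+(-4)=142 <-- matches target
Option B: A[0] -16->12, delta=28, new_sum=146+(28)=174
Option C: A[3] 15->-6, delta=-21, new_sum=146+(-21)=125
Option D: A[6] 49->-15, delta=-64, new_sum=146+(-64)=82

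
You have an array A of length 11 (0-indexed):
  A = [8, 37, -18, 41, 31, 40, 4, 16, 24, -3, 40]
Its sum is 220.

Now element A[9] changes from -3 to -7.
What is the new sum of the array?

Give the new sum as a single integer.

Answer: 216

Derivation:
Old value at index 9: -3
New value at index 9: -7
Delta = -7 - -3 = -4
New sum = old_sum + delta = 220 + (-4) = 216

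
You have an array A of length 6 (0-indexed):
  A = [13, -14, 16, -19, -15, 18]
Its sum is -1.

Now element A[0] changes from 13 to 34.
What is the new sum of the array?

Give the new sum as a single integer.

Old value at index 0: 13
New value at index 0: 34
Delta = 34 - 13 = 21
New sum = old_sum + delta = -1 + (21) = 20

Answer: 20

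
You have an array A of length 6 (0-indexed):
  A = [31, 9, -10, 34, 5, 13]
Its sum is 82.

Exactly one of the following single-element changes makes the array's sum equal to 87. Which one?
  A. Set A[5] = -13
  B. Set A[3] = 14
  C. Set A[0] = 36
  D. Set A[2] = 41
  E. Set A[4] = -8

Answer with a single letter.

Option A: A[5] 13->-13, delta=-26, new_sum=82+(-26)=56
Option B: A[3] 34->14, delta=-20, new_sum=82+(-20)=62
Option C: A[0] 31->36, delta=5, new_sum=82+(5)=87 <-- matches target
Option D: A[2] -10->41, delta=51, new_sum=82+(51)=133
Option E: A[4] 5->-8, delta=-13, new_sum=82+(-13)=69

Answer: C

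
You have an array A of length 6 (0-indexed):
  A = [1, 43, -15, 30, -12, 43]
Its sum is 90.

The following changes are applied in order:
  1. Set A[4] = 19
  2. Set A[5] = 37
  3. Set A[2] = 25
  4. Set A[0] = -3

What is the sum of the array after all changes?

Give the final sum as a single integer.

Answer: 151

Derivation:
Initial sum: 90
Change 1: A[4] -12 -> 19, delta = 31, sum = 121
Change 2: A[5] 43 -> 37, delta = -6, sum = 115
Change 3: A[2] -15 -> 25, delta = 40, sum = 155
Change 4: A[0] 1 -> -3, delta = -4, sum = 151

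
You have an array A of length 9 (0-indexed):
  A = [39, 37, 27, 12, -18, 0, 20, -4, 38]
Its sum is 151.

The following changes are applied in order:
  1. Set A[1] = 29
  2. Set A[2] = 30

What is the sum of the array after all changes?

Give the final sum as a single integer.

Answer: 146

Derivation:
Initial sum: 151
Change 1: A[1] 37 -> 29, delta = -8, sum = 143
Change 2: A[2] 27 -> 30, delta = 3, sum = 146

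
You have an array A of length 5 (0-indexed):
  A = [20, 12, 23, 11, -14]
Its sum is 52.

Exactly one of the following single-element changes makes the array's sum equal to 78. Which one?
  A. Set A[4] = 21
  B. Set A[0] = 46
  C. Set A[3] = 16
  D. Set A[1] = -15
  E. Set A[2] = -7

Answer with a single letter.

Option A: A[4] -14->21, delta=35, new_sum=52+(35)=87
Option B: A[0] 20->46, delta=26, new_sum=52+(26)=78 <-- matches target
Option C: A[3] 11->16, delta=5, new_sum=52+(5)=57
Option D: A[1] 12->-15, delta=-27, new_sum=52+(-27)=25
Option E: A[2] 23->-7, delta=-30, new_sum=52+(-30)=22

Answer: B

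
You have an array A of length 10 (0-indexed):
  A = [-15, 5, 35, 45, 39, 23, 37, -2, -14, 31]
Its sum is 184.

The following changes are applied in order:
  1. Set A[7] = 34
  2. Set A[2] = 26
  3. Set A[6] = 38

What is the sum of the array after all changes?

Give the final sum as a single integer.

Answer: 212

Derivation:
Initial sum: 184
Change 1: A[7] -2 -> 34, delta = 36, sum = 220
Change 2: A[2] 35 -> 26, delta = -9, sum = 211
Change 3: A[6] 37 -> 38, delta = 1, sum = 212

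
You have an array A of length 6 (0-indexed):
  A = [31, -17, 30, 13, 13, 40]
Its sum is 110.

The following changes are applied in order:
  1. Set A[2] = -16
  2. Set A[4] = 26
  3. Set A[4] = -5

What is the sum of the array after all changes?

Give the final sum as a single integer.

Initial sum: 110
Change 1: A[2] 30 -> -16, delta = -46, sum = 64
Change 2: A[4] 13 -> 26, delta = 13, sum = 77
Change 3: A[4] 26 -> -5, delta = -31, sum = 46

Answer: 46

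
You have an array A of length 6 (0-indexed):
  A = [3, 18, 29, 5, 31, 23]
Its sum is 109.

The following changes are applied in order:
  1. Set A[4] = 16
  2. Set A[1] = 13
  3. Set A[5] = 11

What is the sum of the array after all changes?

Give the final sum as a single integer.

Initial sum: 109
Change 1: A[4] 31 -> 16, delta = -15, sum = 94
Change 2: A[1] 18 -> 13, delta = -5, sum = 89
Change 3: A[5] 23 -> 11, delta = -12, sum = 77

Answer: 77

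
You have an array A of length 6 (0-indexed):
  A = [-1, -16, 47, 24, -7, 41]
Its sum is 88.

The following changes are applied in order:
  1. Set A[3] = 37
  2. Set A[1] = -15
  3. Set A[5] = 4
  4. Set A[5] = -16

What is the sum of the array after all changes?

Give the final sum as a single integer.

Initial sum: 88
Change 1: A[3] 24 -> 37, delta = 13, sum = 101
Change 2: A[1] -16 -> -15, delta = 1, sum = 102
Change 3: A[5] 41 -> 4, delta = -37, sum = 65
Change 4: A[5] 4 -> -16, delta = -20, sum = 45

Answer: 45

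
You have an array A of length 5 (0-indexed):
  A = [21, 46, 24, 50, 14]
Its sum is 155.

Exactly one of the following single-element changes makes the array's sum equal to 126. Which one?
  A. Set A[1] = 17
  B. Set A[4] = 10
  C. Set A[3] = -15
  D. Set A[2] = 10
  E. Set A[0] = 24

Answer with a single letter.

Option A: A[1] 46->17, delta=-29, new_sum=155+(-29)=126 <-- matches target
Option B: A[4] 14->10, delta=-4, new_sum=155+(-4)=151
Option C: A[3] 50->-15, delta=-65, new_sum=155+(-65)=90
Option D: A[2] 24->10, delta=-14, new_sum=155+(-14)=141
Option E: A[0] 21->24, delta=3, new_sum=155+(3)=158

Answer: A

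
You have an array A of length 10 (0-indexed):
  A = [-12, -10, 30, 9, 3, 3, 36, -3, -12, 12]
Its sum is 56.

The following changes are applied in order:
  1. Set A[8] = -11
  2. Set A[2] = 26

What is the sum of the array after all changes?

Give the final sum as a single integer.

Initial sum: 56
Change 1: A[8] -12 -> -11, delta = 1, sum = 57
Change 2: A[2] 30 -> 26, delta = -4, sum = 53

Answer: 53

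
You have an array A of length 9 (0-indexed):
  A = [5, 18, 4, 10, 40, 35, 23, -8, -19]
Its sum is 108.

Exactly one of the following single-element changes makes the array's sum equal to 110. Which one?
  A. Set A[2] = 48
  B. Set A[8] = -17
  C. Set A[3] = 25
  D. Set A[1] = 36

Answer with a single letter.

Option A: A[2] 4->48, delta=44, new_sum=108+(44)=152
Option B: A[8] -19->-17, delta=2, new_sum=108+(2)=110 <-- matches target
Option C: A[3] 10->25, delta=15, new_sum=108+(15)=123
Option D: A[1] 18->36, delta=18, new_sum=108+(18)=126

Answer: B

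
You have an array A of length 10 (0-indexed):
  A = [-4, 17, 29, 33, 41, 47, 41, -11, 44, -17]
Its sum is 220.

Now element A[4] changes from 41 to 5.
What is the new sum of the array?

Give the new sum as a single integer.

Old value at index 4: 41
New value at index 4: 5
Delta = 5 - 41 = -36
New sum = old_sum + delta = 220 + (-36) = 184

Answer: 184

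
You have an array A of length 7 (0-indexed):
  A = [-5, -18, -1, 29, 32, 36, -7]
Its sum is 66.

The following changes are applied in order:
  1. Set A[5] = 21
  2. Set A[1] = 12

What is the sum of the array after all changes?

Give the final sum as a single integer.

Initial sum: 66
Change 1: A[5] 36 -> 21, delta = -15, sum = 51
Change 2: A[1] -18 -> 12, delta = 30, sum = 81

Answer: 81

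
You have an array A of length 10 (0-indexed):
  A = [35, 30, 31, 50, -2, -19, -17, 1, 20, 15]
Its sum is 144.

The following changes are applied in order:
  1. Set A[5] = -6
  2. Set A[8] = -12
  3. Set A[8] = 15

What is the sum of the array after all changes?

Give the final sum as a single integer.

Initial sum: 144
Change 1: A[5] -19 -> -6, delta = 13, sum = 157
Change 2: A[8] 20 -> -12, delta = -32, sum = 125
Change 3: A[8] -12 -> 15, delta = 27, sum = 152

Answer: 152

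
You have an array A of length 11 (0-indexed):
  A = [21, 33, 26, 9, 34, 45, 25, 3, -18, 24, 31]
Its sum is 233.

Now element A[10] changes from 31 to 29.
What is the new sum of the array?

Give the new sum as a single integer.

Answer: 231

Derivation:
Old value at index 10: 31
New value at index 10: 29
Delta = 29 - 31 = -2
New sum = old_sum + delta = 233 + (-2) = 231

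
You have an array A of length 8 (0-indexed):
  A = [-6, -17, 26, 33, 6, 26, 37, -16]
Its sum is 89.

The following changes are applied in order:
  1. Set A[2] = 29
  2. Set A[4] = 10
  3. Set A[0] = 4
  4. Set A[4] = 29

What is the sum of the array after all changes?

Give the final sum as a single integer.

Initial sum: 89
Change 1: A[2] 26 -> 29, delta = 3, sum = 92
Change 2: A[4] 6 -> 10, delta = 4, sum = 96
Change 3: A[0] -6 -> 4, delta = 10, sum = 106
Change 4: A[4] 10 -> 29, delta = 19, sum = 125

Answer: 125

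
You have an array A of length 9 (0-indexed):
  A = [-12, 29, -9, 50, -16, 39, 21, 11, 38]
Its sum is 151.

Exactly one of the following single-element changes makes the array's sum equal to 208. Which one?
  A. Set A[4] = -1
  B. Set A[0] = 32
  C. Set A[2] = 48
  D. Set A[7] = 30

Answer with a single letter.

Answer: C

Derivation:
Option A: A[4] -16->-1, delta=15, new_sum=151+(15)=166
Option B: A[0] -12->32, delta=44, new_sum=151+(44)=195
Option C: A[2] -9->48, delta=57, new_sum=151+(57)=208 <-- matches target
Option D: A[7] 11->30, delta=19, new_sum=151+(19)=170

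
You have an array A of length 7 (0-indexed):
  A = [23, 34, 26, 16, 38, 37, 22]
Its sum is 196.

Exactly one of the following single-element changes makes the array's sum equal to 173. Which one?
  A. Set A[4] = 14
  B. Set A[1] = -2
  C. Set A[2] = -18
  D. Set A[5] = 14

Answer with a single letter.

Answer: D

Derivation:
Option A: A[4] 38->14, delta=-24, new_sum=196+(-24)=172
Option B: A[1] 34->-2, delta=-36, new_sum=196+(-36)=160
Option C: A[2] 26->-18, delta=-44, new_sum=196+(-44)=152
Option D: A[5] 37->14, delta=-23, new_sum=196+(-23)=173 <-- matches target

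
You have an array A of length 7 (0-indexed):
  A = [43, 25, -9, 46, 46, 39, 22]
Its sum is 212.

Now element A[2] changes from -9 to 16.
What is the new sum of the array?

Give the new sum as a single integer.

Old value at index 2: -9
New value at index 2: 16
Delta = 16 - -9 = 25
New sum = old_sum + delta = 212 + (25) = 237

Answer: 237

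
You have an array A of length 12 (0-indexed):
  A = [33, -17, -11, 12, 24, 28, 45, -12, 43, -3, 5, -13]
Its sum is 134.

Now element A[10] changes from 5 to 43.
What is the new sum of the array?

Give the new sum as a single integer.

Old value at index 10: 5
New value at index 10: 43
Delta = 43 - 5 = 38
New sum = old_sum + delta = 134 + (38) = 172

Answer: 172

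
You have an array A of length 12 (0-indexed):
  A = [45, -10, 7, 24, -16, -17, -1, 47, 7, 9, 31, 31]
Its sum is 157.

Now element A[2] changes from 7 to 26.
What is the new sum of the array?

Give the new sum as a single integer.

Answer: 176

Derivation:
Old value at index 2: 7
New value at index 2: 26
Delta = 26 - 7 = 19
New sum = old_sum + delta = 157 + (19) = 176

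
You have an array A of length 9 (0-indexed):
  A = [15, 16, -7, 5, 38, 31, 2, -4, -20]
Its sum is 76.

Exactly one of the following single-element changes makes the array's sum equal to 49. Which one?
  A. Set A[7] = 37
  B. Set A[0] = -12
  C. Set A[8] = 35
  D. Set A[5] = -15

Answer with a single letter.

Answer: B

Derivation:
Option A: A[7] -4->37, delta=41, new_sum=76+(41)=117
Option B: A[0] 15->-12, delta=-27, new_sum=76+(-27)=49 <-- matches target
Option C: A[8] -20->35, delta=55, new_sum=76+(55)=131
Option D: A[5] 31->-15, delta=-46, new_sum=76+(-46)=30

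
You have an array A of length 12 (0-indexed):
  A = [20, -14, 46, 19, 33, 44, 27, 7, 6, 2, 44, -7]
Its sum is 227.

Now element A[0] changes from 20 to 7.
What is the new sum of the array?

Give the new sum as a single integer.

Old value at index 0: 20
New value at index 0: 7
Delta = 7 - 20 = -13
New sum = old_sum + delta = 227 + (-13) = 214

Answer: 214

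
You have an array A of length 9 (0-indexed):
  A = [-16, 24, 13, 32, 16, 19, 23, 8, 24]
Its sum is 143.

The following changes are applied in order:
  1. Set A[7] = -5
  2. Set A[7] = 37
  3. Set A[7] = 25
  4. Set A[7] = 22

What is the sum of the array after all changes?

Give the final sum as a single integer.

Answer: 157

Derivation:
Initial sum: 143
Change 1: A[7] 8 -> -5, delta = -13, sum = 130
Change 2: A[7] -5 -> 37, delta = 42, sum = 172
Change 3: A[7] 37 -> 25, delta = -12, sum = 160
Change 4: A[7] 25 -> 22, delta = -3, sum = 157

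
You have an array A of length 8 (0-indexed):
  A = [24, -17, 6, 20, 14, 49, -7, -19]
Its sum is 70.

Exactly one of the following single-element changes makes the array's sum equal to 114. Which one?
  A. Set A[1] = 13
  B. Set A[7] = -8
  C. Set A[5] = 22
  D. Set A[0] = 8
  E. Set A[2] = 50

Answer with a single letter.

Answer: E

Derivation:
Option A: A[1] -17->13, delta=30, new_sum=70+(30)=100
Option B: A[7] -19->-8, delta=11, new_sum=70+(11)=81
Option C: A[5] 49->22, delta=-27, new_sum=70+(-27)=43
Option D: A[0] 24->8, delta=-16, new_sum=70+(-16)=54
Option E: A[2] 6->50, delta=44, new_sum=70+(44)=114 <-- matches target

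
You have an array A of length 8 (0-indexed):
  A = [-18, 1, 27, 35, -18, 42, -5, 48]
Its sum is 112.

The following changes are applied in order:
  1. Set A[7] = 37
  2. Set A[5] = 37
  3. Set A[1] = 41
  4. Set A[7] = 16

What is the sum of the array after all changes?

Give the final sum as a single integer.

Answer: 115

Derivation:
Initial sum: 112
Change 1: A[7] 48 -> 37, delta = -11, sum = 101
Change 2: A[5] 42 -> 37, delta = -5, sum = 96
Change 3: A[1] 1 -> 41, delta = 40, sum = 136
Change 4: A[7] 37 -> 16, delta = -21, sum = 115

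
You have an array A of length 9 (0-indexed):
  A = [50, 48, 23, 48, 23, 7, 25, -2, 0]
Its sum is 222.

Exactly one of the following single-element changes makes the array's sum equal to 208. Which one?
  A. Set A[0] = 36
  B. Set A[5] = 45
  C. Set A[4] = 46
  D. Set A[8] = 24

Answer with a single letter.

Option A: A[0] 50->36, delta=-14, new_sum=222+(-14)=208 <-- matches target
Option B: A[5] 7->45, delta=38, new_sum=222+(38)=260
Option C: A[4] 23->46, delta=23, new_sum=222+(23)=245
Option D: A[8] 0->24, delta=24, new_sum=222+(24)=246

Answer: A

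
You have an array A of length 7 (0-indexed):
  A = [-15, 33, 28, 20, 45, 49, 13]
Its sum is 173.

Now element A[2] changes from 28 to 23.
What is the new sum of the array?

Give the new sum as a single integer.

Answer: 168

Derivation:
Old value at index 2: 28
New value at index 2: 23
Delta = 23 - 28 = -5
New sum = old_sum + delta = 173 + (-5) = 168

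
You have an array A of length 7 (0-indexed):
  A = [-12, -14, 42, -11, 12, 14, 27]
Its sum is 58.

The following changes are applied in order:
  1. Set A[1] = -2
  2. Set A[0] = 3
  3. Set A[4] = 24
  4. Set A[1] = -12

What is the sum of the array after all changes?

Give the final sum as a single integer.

Initial sum: 58
Change 1: A[1] -14 -> -2, delta = 12, sum = 70
Change 2: A[0] -12 -> 3, delta = 15, sum = 85
Change 3: A[4] 12 -> 24, delta = 12, sum = 97
Change 4: A[1] -2 -> -12, delta = -10, sum = 87

Answer: 87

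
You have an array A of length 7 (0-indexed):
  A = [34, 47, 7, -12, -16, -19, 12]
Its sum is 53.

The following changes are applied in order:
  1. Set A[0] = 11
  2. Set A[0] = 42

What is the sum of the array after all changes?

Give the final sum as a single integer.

Answer: 61

Derivation:
Initial sum: 53
Change 1: A[0] 34 -> 11, delta = -23, sum = 30
Change 2: A[0] 11 -> 42, delta = 31, sum = 61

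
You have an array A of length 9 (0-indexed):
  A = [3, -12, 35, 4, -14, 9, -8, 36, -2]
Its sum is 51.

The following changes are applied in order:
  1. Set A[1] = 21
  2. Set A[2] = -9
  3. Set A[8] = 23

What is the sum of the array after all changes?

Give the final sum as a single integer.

Answer: 65

Derivation:
Initial sum: 51
Change 1: A[1] -12 -> 21, delta = 33, sum = 84
Change 2: A[2] 35 -> -9, delta = -44, sum = 40
Change 3: A[8] -2 -> 23, delta = 25, sum = 65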